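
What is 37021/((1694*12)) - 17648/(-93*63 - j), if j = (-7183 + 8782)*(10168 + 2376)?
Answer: 11795833993/6473892040 ≈ 1.8221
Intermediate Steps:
j = 20057856 (j = 1599*12544 = 20057856)
37021/((1694*12)) - 17648/(-93*63 - j) = 37021/((1694*12)) - 17648/(-93*63 - 1*20057856) = 37021/20328 - 17648/(-5859 - 20057856) = 37021*(1/20328) - 17648/(-20063715) = 37021/20328 - 17648*(-1/20063715) = 37021/20328 + 17648/20063715 = 11795833993/6473892040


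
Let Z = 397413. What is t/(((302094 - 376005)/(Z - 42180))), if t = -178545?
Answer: 21141691995/24637 ≈ 8.5813e+5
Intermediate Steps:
t/(((302094 - 376005)/(Z - 42180))) = -178545*(397413 - 42180)/(302094 - 376005) = -178545/((-73911/355233)) = -178545/((-73911*1/355233)) = -178545/(-24637/118411) = -178545*(-118411/24637) = 21141691995/24637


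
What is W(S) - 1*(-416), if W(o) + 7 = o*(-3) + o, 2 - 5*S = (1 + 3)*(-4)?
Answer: 2009/5 ≈ 401.80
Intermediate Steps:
S = 18/5 (S = ⅖ - (1 + 3)*(-4)/5 = ⅖ - 4*(-4)/5 = ⅖ - ⅕*(-16) = ⅖ + 16/5 = 18/5 ≈ 3.6000)
W(o) = -7 - 2*o (W(o) = -7 + (o*(-3) + o) = -7 + (-3*o + o) = -7 - 2*o)
W(S) - 1*(-416) = (-7 - 2*18/5) - 1*(-416) = (-7 - 36/5) + 416 = -71/5 + 416 = 2009/5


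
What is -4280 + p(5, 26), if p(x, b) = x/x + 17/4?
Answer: -17099/4 ≈ -4274.8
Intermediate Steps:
p(x, b) = 21/4 (p(x, b) = 1 + 17*(¼) = 1 + 17/4 = 21/4)
-4280 + p(5, 26) = -4280 + 21/4 = -17099/4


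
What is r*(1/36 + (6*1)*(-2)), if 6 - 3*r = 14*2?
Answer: 4741/54 ≈ 87.796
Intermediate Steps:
r = -22/3 (r = 2 - 14*2/3 = 2 - 1/3*28 = 2 - 28/3 = -22/3 ≈ -7.3333)
r*(1/36 + (6*1)*(-2)) = -22*(1/36 + (6*1)*(-2))/3 = -22*(1/36 + 6*(-2))/3 = -22*(1/36 - 12)/3 = -22/3*(-431/36) = 4741/54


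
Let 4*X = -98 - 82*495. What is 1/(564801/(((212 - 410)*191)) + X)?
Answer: -12606/128416499 ≈ -9.8165e-5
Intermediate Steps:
X = -10172 (X = (-98 - 82*495)/4 = (-98 - 40590)/4 = (1/4)*(-40688) = -10172)
1/(564801/(((212 - 410)*191)) + X) = 1/(564801/(((212 - 410)*191)) - 10172) = 1/(564801/((-198*191)) - 10172) = 1/(564801/(-37818) - 10172) = 1/(564801*(-1/37818) - 10172) = 1/(-188267/12606 - 10172) = 1/(-128416499/12606) = -12606/128416499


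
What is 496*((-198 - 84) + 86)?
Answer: -97216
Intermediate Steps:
496*((-198 - 84) + 86) = 496*(-282 + 86) = 496*(-196) = -97216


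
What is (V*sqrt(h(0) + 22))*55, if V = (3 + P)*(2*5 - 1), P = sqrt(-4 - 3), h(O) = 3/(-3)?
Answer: 495*sqrt(21)*(3 + I*sqrt(7)) ≈ 6805.1 + 6001.6*I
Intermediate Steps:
h(O) = -1 (h(O) = 3*(-1/3) = -1)
P = I*sqrt(7) (P = sqrt(-7) = I*sqrt(7) ≈ 2.6458*I)
V = 27 + 9*I*sqrt(7) (V = (3 + I*sqrt(7))*(2*5 - 1) = (3 + I*sqrt(7))*(10 - 1) = (3 + I*sqrt(7))*9 = 27 + 9*I*sqrt(7) ≈ 27.0 + 23.812*I)
(V*sqrt(h(0) + 22))*55 = ((27 + 9*I*sqrt(7))*sqrt(-1 + 22))*55 = ((27 + 9*I*sqrt(7))*sqrt(21))*55 = (sqrt(21)*(27 + 9*I*sqrt(7)))*55 = 55*sqrt(21)*(27 + 9*I*sqrt(7))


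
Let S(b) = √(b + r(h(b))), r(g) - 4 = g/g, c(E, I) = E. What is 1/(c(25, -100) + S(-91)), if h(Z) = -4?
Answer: 25/711 - I*√86/711 ≈ 0.035162 - 0.013043*I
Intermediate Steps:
r(g) = 5 (r(g) = 4 + g/g = 4 + 1 = 5)
S(b) = √(5 + b) (S(b) = √(b + 5) = √(5 + b))
1/(c(25, -100) + S(-91)) = 1/(25 + √(5 - 91)) = 1/(25 + √(-86)) = 1/(25 + I*√86)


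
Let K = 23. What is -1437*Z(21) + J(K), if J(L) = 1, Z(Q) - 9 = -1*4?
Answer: -7184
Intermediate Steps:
Z(Q) = 5 (Z(Q) = 9 - 1*4 = 9 - 4 = 5)
-1437*Z(21) + J(K) = -1437*5 + 1 = -7185 + 1 = -7184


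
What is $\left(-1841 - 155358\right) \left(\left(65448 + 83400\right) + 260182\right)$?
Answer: $-64299106970$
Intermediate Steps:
$\left(-1841 - 155358\right) \left(\left(65448 + 83400\right) + 260182\right) = - 157199 \left(148848 + 260182\right) = \left(-157199\right) 409030 = -64299106970$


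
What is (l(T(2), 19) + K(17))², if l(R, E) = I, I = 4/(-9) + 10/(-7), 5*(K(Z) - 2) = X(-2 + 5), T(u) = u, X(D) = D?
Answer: 52441/99225 ≈ 0.52851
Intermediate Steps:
K(Z) = 13/5 (K(Z) = 2 + (-2 + 5)/5 = 2 + (⅕)*3 = 2 + ⅗ = 13/5)
I = -118/63 (I = 4*(-⅑) + 10*(-⅐) = -4/9 - 10/7 = -118/63 ≈ -1.8730)
l(R, E) = -118/63
(l(T(2), 19) + K(17))² = (-118/63 + 13/5)² = (229/315)² = 52441/99225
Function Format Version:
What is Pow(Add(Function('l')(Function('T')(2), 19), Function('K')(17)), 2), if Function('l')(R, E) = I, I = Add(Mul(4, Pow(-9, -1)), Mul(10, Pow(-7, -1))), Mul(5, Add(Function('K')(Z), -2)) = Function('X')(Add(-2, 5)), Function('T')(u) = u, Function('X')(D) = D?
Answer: Rational(52441, 99225) ≈ 0.52851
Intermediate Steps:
Function('K')(Z) = Rational(13, 5) (Function('K')(Z) = Add(2, Mul(Rational(1, 5), Add(-2, 5))) = Add(2, Mul(Rational(1, 5), 3)) = Add(2, Rational(3, 5)) = Rational(13, 5))
I = Rational(-118, 63) (I = Add(Mul(4, Rational(-1, 9)), Mul(10, Rational(-1, 7))) = Add(Rational(-4, 9), Rational(-10, 7)) = Rational(-118, 63) ≈ -1.8730)
Function('l')(R, E) = Rational(-118, 63)
Pow(Add(Function('l')(Function('T')(2), 19), Function('K')(17)), 2) = Pow(Add(Rational(-118, 63), Rational(13, 5)), 2) = Pow(Rational(229, 315), 2) = Rational(52441, 99225)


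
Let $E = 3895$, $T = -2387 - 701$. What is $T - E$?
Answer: $-6983$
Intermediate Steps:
$T = -3088$ ($T = -2387 - 701 = -3088$)
$T - E = -3088 - 3895 = -6983$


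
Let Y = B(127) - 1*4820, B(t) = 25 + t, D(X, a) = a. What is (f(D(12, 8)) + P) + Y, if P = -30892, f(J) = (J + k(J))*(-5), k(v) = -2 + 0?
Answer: -35590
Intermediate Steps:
k(v) = -2
f(J) = 10 - 5*J (f(J) = (J - 2)*(-5) = (-2 + J)*(-5) = 10 - 5*J)
Y = -4668 (Y = (25 + 127) - 1*4820 = 152 - 4820 = -4668)
(f(D(12, 8)) + P) + Y = ((10 - 5*8) - 30892) - 4668 = ((10 - 40) - 30892) - 4668 = (-30 - 30892) - 4668 = -30922 - 4668 = -35590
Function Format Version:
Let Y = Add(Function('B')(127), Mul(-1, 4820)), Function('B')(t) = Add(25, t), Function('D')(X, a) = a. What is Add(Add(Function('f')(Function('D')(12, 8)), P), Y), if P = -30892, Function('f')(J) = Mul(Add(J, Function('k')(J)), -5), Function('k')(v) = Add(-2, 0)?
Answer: -35590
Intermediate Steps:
Function('k')(v) = -2
Function('f')(J) = Add(10, Mul(-5, J)) (Function('f')(J) = Mul(Add(J, -2), -5) = Mul(Add(-2, J), -5) = Add(10, Mul(-5, J)))
Y = -4668 (Y = Add(Add(25, 127), Mul(-1, 4820)) = Add(152, -4820) = -4668)
Add(Add(Function('f')(Function('D')(12, 8)), P), Y) = Add(Add(Add(10, Mul(-5, 8)), -30892), -4668) = Add(Add(Add(10, -40), -30892), -4668) = Add(Add(-30, -30892), -4668) = Add(-30922, -4668) = -35590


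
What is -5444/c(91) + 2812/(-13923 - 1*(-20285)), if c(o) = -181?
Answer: 17571850/575761 ≈ 30.519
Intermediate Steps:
-5444/c(91) + 2812/(-13923 - 1*(-20285)) = -5444/(-181) + 2812/(-13923 - 1*(-20285)) = -5444*(-1/181) + 2812/(-13923 + 20285) = 5444/181 + 2812/6362 = 5444/181 + 2812*(1/6362) = 5444/181 + 1406/3181 = 17571850/575761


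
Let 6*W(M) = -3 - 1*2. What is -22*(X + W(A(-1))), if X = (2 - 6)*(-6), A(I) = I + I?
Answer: -1529/3 ≈ -509.67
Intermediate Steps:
A(I) = 2*I
W(M) = -⅚ (W(M) = (-3 - 1*2)/6 = (-3 - 2)/6 = (⅙)*(-5) = -⅚)
X = 24 (X = -4*(-6) = 24)
-22*(X + W(A(-1))) = -22*(24 - ⅚) = -22*139/6 = -1529/3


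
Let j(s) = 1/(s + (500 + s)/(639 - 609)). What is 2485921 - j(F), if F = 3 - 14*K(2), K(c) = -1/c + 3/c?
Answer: 131753803/53 ≈ 2.4859e+6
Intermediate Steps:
K(c) = 2/c
F = -11 (F = 3 - 28/2 = 3 - 14*1 = 3 - 14 = -11)
j(s) = 1/(50/3 + 31*s/30) (j(s) = 1/(s + (500 + s)/30) = 1/(s + (500 + s)*(1/30)) = 1/(s + (50/3 + s/30)) = 1/(50/3 + 31*s/30))
2485921 - j(F) = 2485921 - 30/(500 + 31*(-11)) = 2485921 - 30/(500 - 341) = 2485921 - 30/159 = 2485921 - 1*10/53 = 2485921 - 10/53 = 131753803/53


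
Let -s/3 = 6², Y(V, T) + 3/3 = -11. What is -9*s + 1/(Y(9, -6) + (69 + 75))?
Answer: 128305/132 ≈ 972.01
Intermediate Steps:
Y(V, T) = -12 (Y(V, T) = -1 - 11 = -12)
s = -108 (s = -3*6² = -3*36 = -108)
-9*s + 1/(Y(9, -6) + (69 + 75)) = -9*(-108) + 1/(-12 + (69 + 75)) = 972 + 1/(-12 + 144) = 972 + 1/132 = 128305/132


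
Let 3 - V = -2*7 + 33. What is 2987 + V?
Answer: 2971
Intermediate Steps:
V = -16 (V = 3 - (-2*7 + 33) = 3 - (-14 + 33) = 3 - 1*19 = 3 - 19 = -16)
2987 + V = 2987 - 16 = 2971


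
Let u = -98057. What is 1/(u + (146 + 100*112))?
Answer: -1/86711 ≈ -1.1533e-5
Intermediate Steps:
1/(u + (146 + 100*112)) = 1/(-98057 + (146 + 100*112)) = 1/(-98057 + (146 + 11200)) = 1/(-98057 + 11346) = 1/(-86711) = -1/86711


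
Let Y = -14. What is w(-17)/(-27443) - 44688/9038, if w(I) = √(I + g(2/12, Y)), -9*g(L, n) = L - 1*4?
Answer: -22344/4519 - I*√5370/493974 ≈ -4.9445 - 0.00014835*I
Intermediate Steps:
g(L, n) = 4/9 - L/9 (g(L, n) = -(L - 1*4)/9 = -(L - 4)/9 = -(-4 + L)/9 = 4/9 - L/9)
w(I) = √(23/54 + I) (w(I) = √(I + (4/9 - 2/(9*12))) = √(I + (4/9 - ⅑*⅙)) = √(I + (4/9 - 1/54)) = √(I + 23/54) = √(23/54 + I))
w(-17)/(-27443) - 44688/9038 = (√(138 + 324*(-17))/18)/(-27443) - 44688/9038 = (√(138 - 5508)/18)*(-1/27443) - 44688*1/9038 = (√(-5370)/18)*(-1/27443) - 22344/4519 = ((I*√5370)/18)*(-1/27443) - 22344/4519 = (I*√5370/18)*(-1/27443) - 22344/4519 = -I*√5370/493974 - 22344/4519 = -22344/4519 - I*√5370/493974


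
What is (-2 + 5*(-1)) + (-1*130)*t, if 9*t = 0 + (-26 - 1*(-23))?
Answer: 109/3 ≈ 36.333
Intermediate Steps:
t = -⅓ (t = (0 + (-26 - 1*(-23)))/9 = (0 + (-26 + 23))/9 = (0 - 3)/9 = (⅑)*(-3) = -⅓ ≈ -0.33333)
(-2 + 5*(-1)) + (-1*130)*t = (-2 + 5*(-1)) - 1*130*(-⅓) = (-2 - 5) - 130*(-⅓) = -7 + 130/3 = 109/3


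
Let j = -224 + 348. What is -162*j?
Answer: -20088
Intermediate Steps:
j = 124
-162*j = -162*124 = -20088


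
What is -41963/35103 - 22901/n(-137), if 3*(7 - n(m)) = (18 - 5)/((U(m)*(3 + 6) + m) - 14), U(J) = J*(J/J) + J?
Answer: -6313676953463/1929611910 ≈ -3272.0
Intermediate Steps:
U(J) = 2*J (U(J) = J*1 + J = J + J = 2*J)
n(m) = 7 - 13/(3*(-14 + 19*m)) (n(m) = 7 - (18 - 5)/(3*(((2*m)*(3 + 6) + m) - 14)) = 7 - 13/(3*(((2*m)*9 + m) - 14)) = 7 - 13/(3*((18*m + m) - 14)) = 7 - 13/(3*(19*m - 14)) = 7 - 13/(3*(-14 + 19*m)))
-41963/35103 - 22901/n(-137) = -41963/35103 - 22901*3*(-14 + 19*(-137))/(-307 + 399*(-137)) = -41963*1/35103 - 22901*3*(-14 - 2603)/(-307 - 54663) = -41963/35103 - 22901/((⅓)*(-54970)/(-2617)) = -41963/35103 - 22901/((⅓)*(-1/2617)*(-54970)) = -41963/35103 - 22901/54970/7851 = -41963/35103 - 22901*7851/54970 = -41963/35103 - 179795751/54970 = -6313676953463/1929611910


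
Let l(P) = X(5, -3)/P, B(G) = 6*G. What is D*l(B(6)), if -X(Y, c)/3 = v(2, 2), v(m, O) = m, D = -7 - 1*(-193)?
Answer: -31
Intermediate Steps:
D = 186 (D = -7 + 193 = 186)
X(Y, c) = -6 (X(Y, c) = -3*2 = -6)
l(P) = -6/P
D*l(B(6)) = 186*(-6/(6*6)) = 186*(-6/36) = 186*(-6*1/36) = 186*(-⅙) = -31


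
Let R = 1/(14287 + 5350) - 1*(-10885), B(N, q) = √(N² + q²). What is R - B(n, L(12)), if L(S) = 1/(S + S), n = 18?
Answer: 213748746/19637 - 5*√7465/24 ≈ 10867.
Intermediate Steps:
L(S) = 1/(2*S)
R = 213748746/19637 (R = 1/19637 + 10885 = 213748746/19637 ≈ 10885.)
R - B(n, L(12)) = 213748746/19637 - √(18² + ((½)/12)²) = 213748746/19637 - √(324 + ((½)*(1/12))²) = 213748746/19637 - √(324 + (1/24)²) = 213748746/19637 - √(324 + 1/576) = 213748746/19637 - √(186625/576) = 213748746/19637 - 5*√7465/24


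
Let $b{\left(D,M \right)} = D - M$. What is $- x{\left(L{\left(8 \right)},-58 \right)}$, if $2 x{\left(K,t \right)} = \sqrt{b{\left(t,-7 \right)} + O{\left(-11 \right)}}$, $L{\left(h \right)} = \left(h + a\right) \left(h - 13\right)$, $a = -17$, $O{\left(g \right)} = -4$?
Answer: $- \frac{i \sqrt{55}}{2} \approx - 3.7081 i$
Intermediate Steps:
$L{\left(h \right)} = \left(-17 + h\right) \left(-13 + h\right)$ ($L{\left(h \right)} = \left(h - 17\right) \left(h - 13\right) = \left(-17 + h\right) \left(-13 + h\right)$)
$x{\left(K,t \right)} = \frac{\sqrt{3 + t}}{2}$ ($x{\left(K,t \right)} = \frac{\sqrt{\left(t - -7\right) - 4}}{2} = \frac{\sqrt{\left(t + 7\right) - 4}}{2} = \frac{\sqrt{\left(7 + t\right) - 4}}{2} = \frac{\sqrt{3 + t}}{2}$)
$- x{\left(L{\left(8 \right)},-58 \right)} = - \frac{\sqrt{3 - 58}}{2} = - \frac{\sqrt{-55}}{2} = - \frac{i \sqrt{55}}{2}$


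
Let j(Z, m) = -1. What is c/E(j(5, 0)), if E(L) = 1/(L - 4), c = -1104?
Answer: 5520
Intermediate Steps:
E(L) = 1/(-4 + L)
c/E(j(5, 0)) = -1104/1/(-4 - 1) = -1104/1/(-5) = -1104/(-1/5) = -5*(-1104) = 5520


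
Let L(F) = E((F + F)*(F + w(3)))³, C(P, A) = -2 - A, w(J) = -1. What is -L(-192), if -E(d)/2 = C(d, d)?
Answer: -3256797428748352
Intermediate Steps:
E(d) = 4 + 2*d (E(d) = -2*(-2 - d) = 4 + 2*d)
L(F) = (4 + 4*F*(-1 + F))³ (L(F) = (4 + 2*((F + F)*(F - 1)))³ = (4 + 2*((2*F)*(-1 + F)))³ = (4 + 2*(2*F*(-1 + F)))³ = (4 + 4*F*(-1 + F))³)
-L(-192) = -64*(1 - 192*(-1 - 192))³ = -64*(1 - 192*(-193))³ = -64*(1 + 37056)³ = -64*37057³ = -64*50887459824193 = -1*3256797428748352 = -3256797428748352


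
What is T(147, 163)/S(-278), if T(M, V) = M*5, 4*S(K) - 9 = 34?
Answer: 2940/43 ≈ 68.372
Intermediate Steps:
S(K) = 43/4 (S(K) = 9/4 + (¼)*34 = 9/4 + 17/2 = 43/4)
T(M, V) = 5*M
T(147, 163)/S(-278) = (5*147)/(43/4) = 735*(4/43) = 2940/43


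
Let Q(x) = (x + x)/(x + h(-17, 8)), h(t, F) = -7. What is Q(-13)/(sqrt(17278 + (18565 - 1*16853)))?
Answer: 13*sqrt(2110)/63300 ≈ 0.0094337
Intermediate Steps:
Q(x) = 2*x/(-7 + x) (Q(x) = (x + x)/(x - 7) = (2*x)/(-7 + x) = 2*x/(-7 + x))
Q(-13)/(sqrt(17278 + (18565 - 1*16853))) = (2*(-13)/(-7 - 13))/(sqrt(17278 + (18565 - 1*16853))) = (2*(-13)/(-20))/(sqrt(17278 + (18565 - 16853))) = (2*(-13)*(-1/20))/(sqrt(17278 + 1712)) = 13/(10*(sqrt(18990))) = 13/(10*((3*sqrt(2110)))) = 13*(sqrt(2110)/6330)/10 = 13*sqrt(2110)/63300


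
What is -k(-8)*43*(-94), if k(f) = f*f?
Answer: 258688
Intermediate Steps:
k(f) = f²
-k(-8)*43*(-94) = -(-8)²*43*(-94) = -64*43*(-94) = -2752*(-94) = -1*(-258688) = 258688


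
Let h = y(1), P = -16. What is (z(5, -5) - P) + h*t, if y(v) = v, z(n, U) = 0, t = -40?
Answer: -24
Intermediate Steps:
h = 1
(z(5, -5) - P) + h*t = (0 - 1*(-16)) + 1*(-40) = (0 + 16) - 40 = 16 - 40 = -24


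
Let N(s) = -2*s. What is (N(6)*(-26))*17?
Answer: 5304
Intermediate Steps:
(N(6)*(-26))*17 = (-2*6*(-26))*17 = -12*(-26)*17 = 312*17 = 5304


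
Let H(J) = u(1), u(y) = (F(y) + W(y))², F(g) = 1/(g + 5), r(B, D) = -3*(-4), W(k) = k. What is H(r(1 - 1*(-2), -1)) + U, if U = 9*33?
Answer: 10741/36 ≈ 298.36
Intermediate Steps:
r(B, D) = 12
F(g) = 1/(5 + g)
u(y) = (y + 1/(5 + y))² (u(y) = (1/(5 + y) + y)² = (y + 1/(5 + y))²)
H(J) = 49/36 (H(J) = (1 + 1/(5 + 1))² = (1 + 1/6)² = (1 + ⅙)² = (7/6)² = 49/36)
U = 297
H(r(1 - 1*(-2), -1)) + U = 49/36 + 297 = 10741/36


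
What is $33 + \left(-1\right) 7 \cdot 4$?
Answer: $5$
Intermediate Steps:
$33 + \left(-1\right) 7 \cdot 4 = 33 - 28 = 5$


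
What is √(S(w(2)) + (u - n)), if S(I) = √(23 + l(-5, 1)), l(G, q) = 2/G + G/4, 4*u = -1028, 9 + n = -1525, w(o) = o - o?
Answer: √(127700 + 10*√2135)/10 ≈ 35.800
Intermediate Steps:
w(o) = 0
n = -1534 (n = -9 - 1525 = -1534)
u = -257 (u = (¼)*(-1028) = -257)
l(G, q) = 2/G + G/4 (l(G, q) = 2/G + G*(¼) = 2/G + G/4)
S(I) = √2135/10 (S(I) = √(23 + (2/(-5) + (¼)*(-5))) = √(23 + (2*(-⅕) - 5/4)) = √(23 + (-⅖ - 5/4)) = √(23 - 33/20) = √(427/20) = √2135/10)
√(S(w(2)) + (u - n)) = √(√2135/10 + (-257 - 1*(-1534))) = √(√2135/10 + (-257 + 1534)) = √(√2135/10 + 1277) = √(1277 + √2135/10)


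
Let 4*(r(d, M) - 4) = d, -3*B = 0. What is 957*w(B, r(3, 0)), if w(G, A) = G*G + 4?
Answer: 3828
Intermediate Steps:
B = 0 (B = -⅓*0 = 0)
r(d, M) = 4 + d/4
w(G, A) = 4 + G² (w(G, A) = G² + 4 = 4 + G²)
957*w(B, r(3, 0)) = 957*(4 + 0²) = 957*(4 + 0) = 957*4 = 3828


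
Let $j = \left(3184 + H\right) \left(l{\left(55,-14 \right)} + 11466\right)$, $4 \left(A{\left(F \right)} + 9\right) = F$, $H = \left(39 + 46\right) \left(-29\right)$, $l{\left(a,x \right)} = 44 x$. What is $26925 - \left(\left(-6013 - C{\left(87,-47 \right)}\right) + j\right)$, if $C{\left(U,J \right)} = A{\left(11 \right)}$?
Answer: $- \frac{31072873}{4} \approx -7.7682 \cdot 10^{6}$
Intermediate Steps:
$H = -2465$ ($H = 85 \left(-29\right) = -2465$)
$A{\left(F \right)} = -9 + \frac{F}{4}$
$C{\left(U,J \right)} = - \frac{25}{4}$ ($C{\left(U,J \right)} = -9 + \frac{1}{4} \cdot 11 = -9 + \frac{11}{4} = - \frac{25}{4}$)
$j = 7801150$ ($j = \left(3184 - 2465\right) \left(44 \left(-14\right) + 11466\right) = 719 \left(-616 + 11466\right) = 719 \cdot 10850 = 7801150$)
$26925 - \left(\left(-6013 - C{\left(87,-47 \right)}\right) + j\right) = 26925 - \left(\left(-6013 - - \frac{25}{4}\right) + 7801150\right) = 26925 - \left(\left(-6013 + \frac{25}{4}\right) + 7801150\right) = 26925 - \left(- \frac{24027}{4} + 7801150\right) = 26925 - \frac{31180573}{4} = - \frac{31072873}{4}$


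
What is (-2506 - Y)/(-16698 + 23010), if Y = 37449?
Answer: -39955/6312 ≈ -6.3300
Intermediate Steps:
(-2506 - Y)/(-16698 + 23010) = (-2506 - 1*37449)/(-16698 + 23010) = (-2506 - 37449)/6312 = -39955*1/6312 = -39955/6312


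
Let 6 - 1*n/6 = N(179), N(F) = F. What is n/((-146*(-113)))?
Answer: -519/8249 ≈ -0.062917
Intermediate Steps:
n = -1038 (n = 36 - 6*179 = 36 - 1074 = -1038)
n/((-146*(-113))) = -1038/((-146*(-113))) = -1038/16498 = -1038*1/16498 = -519/8249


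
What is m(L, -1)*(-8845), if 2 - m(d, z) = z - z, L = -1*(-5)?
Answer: -17690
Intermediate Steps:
L = 5
m(d, z) = 2 (m(d, z) = 2 - (z - z) = 2 - 1*0 = 2 + 0 = 2)
m(L, -1)*(-8845) = 2*(-8845) = -17690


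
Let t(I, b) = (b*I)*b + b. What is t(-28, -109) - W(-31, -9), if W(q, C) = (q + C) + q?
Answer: -332706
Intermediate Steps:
t(I, b) = b + I*b**2 (t(I, b) = (I*b)*b + b = I*b**2 + b = b + I*b**2)
W(q, C) = C + 2*q (W(q, C) = (C + q) + q = C + 2*q)
t(-28, -109) - W(-31, -9) = -109*(1 - 28*(-109)) - (-9 + 2*(-31)) = -109*(1 + 3052) - (-9 - 62) = -109*3053 - 1*(-71) = -332777 + 71 = -332706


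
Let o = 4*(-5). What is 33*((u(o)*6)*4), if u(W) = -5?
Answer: -3960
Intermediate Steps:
o = -20
33*((u(o)*6)*4) = 33*(-5*6*4) = 33*(-30*4) = 33*(-120) = -3960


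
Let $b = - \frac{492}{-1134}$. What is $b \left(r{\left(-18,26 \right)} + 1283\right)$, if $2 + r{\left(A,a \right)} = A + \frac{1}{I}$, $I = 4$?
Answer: $\frac{207173}{378} \approx 548.08$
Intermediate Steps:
$b = \frac{82}{189}$ ($b = \left(-492\right) \left(- \frac{1}{1134}\right) = \frac{82}{189} \approx 0.43386$)
$r{\left(A,a \right)} = - \frac{7}{4} + A$ ($r{\left(A,a \right)} = -2 + \left(A + \frac{1}{4}\right) = -2 + \left(\frac{1}{4} + A\right) = - \frac{7}{4} + A$)
$b \left(r{\left(-18,26 \right)} + 1283\right) = \frac{82 \left(\left(- \frac{7}{4} - 18\right) + 1283\right)}{189} = \frac{82 \left(- \frac{79}{4} + 1283\right)}{189} = \frac{82}{189} \cdot \frac{5053}{4} = \frac{207173}{378}$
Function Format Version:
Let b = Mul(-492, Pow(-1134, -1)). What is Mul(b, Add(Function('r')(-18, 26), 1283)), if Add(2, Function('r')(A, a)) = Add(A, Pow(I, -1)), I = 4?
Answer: Rational(207173, 378) ≈ 548.08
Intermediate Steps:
b = Rational(82, 189) (b = Mul(-492, Rational(-1, 1134)) = Rational(82, 189) ≈ 0.43386)
Function('r')(A, a) = Add(Rational(-7, 4), A) (Function('r')(A, a) = Add(-2, Add(A, Pow(4, -1))) = Add(-2, Add(A, Rational(1, 4))) = Add(-2, Add(Rational(1, 4), A)) = Add(Rational(-7, 4), A))
Mul(b, Add(Function('r')(-18, 26), 1283)) = Mul(Rational(82, 189), Add(Add(Rational(-7, 4), -18), 1283)) = Mul(Rational(82, 189), Add(Rational(-79, 4), 1283)) = Mul(Rational(82, 189), Rational(5053, 4)) = Rational(207173, 378)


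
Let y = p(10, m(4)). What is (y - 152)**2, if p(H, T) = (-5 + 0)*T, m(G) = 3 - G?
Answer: 21609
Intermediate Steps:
p(H, T) = -5*T
y = 5 (y = -5*(3 - 1*4) = -5*(3 - 4) = -5*(-1) = 5)
(y - 152)**2 = (5 - 152)**2 = (-147)**2 = 21609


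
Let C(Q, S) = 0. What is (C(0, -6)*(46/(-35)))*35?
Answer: 0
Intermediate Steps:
(C(0, -6)*(46/(-35)))*35 = (0*(46/(-35)))*35 = (0*(46*(-1/35)))*35 = (0*(-46/35))*35 = 0*35 = 0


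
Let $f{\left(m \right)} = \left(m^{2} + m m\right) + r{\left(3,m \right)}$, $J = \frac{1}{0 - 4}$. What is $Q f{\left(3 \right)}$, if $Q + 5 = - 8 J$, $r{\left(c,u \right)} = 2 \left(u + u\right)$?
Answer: $-90$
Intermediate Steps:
$r{\left(c,u \right)} = 4 u$ ($r{\left(c,u \right)} = 2 \cdot 2 u = 4 u$)
$J = - \frac{1}{4}$ ($J = \frac{1}{-4} = - \frac{1}{4} \approx -0.25$)
$Q = -3$ ($Q = -5 - -2 = -5 + 2 = -3$)
$f{\left(m \right)} = 2 m^{2} + 4 m$ ($f{\left(m \right)} = \left(m^{2} + m m\right) + 4 m = \left(m^{2} + m^{2}\right) + 4 m = 2 m^{2} + 4 m$)
$Q f{\left(3 \right)} = - 3 \cdot 2 \cdot 3 \left(2 + 3\right) = - 3 \cdot 2 \cdot 3 \cdot 5 = \left(-3\right) 30 = -90$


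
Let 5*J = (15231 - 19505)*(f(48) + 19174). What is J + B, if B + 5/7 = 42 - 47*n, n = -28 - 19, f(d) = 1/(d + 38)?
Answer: -4932696151/301 ≈ -1.6388e+7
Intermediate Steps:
f(d) = 1/(38 + d)
n = -47
J = -704767641/43 (J = ((15231 - 19505)*(1/(38 + 48) + 19174))/5 = (-4274*(1/86 + 19174))/5 = (-4274*1648965/86)/5 = (1/5)*(-3523838205/43) = -704767641/43 ≈ -1.6390e+7)
B = 15752/7 (B = -5/7 + (42 - 47*(-47)) = -5/7 + (42 + 2209) = -5/7 + 2251 = 15752/7 ≈ 2250.3)
J + B = -704767641/43 + 15752/7 = -4932696151/301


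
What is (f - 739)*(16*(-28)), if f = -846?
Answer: 710080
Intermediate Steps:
(f - 739)*(16*(-28)) = (-846 - 739)*(16*(-28)) = -1585*(-448) = 710080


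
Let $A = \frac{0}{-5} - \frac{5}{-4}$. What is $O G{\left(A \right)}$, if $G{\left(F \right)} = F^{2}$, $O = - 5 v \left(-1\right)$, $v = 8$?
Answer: $\frac{125}{2} \approx 62.5$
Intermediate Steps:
$O = 40$ ($O = \left(-5\right) 8 \left(-1\right) = \left(-40\right) \left(-1\right) = 40$)
$A = \frac{5}{4}$ ($A = 0 \left(- \frac{1}{5}\right) - - \frac{5}{4} = 0 + \frac{5}{4} = \frac{5}{4} \approx 1.25$)
$O G{\left(A \right)} = 40 \left(\frac{5}{4}\right)^{2} = 40 \cdot \frac{25}{16} = \frac{125}{2}$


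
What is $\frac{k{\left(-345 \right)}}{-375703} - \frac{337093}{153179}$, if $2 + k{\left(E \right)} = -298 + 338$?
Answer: $- \frac{126652672181}{57549809837} \approx -2.2007$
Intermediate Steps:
$k{\left(E \right)} = 38$ ($k{\left(E \right)} = -2 + \left(-298 + 338\right) = -2 + 40 = 38$)
$\frac{k{\left(-345 \right)}}{-375703} - \frac{337093}{153179} = \frac{38}{-375703} - \frac{337093}{153179} = 38 \left(- \frac{1}{375703}\right) - \frac{337093}{153179} = - \frac{38}{375703} - \frac{337093}{153179} = - \frac{126652672181}{57549809837}$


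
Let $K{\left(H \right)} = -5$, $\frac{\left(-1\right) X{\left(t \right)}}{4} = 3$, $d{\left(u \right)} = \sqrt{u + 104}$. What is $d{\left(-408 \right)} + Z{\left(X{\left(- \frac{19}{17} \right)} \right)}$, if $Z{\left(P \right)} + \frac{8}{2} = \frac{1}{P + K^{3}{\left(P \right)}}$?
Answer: $- \frac{549}{137} + 4 i \sqrt{19} \approx -4.0073 + 17.436 i$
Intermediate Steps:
$d{\left(u \right)} = \sqrt{104 + u}$
$X{\left(t \right)} = -12$ ($X{\left(t \right)} = \left(-4\right) 3 = -12$)
$Z{\left(P \right)} = -4 + \frac{1}{-125 + P}$ ($Z{\left(P \right)} = -4 + \frac{1}{P + \left(-5\right)^{3}} = -4 + \frac{1}{P - 125} = -4 + \frac{1}{-125 + P}$)
$d{\left(-408 \right)} + Z{\left(X{\left(- \frac{19}{17} \right)} \right)} = \sqrt{104 - 408} + \frac{501 - -48}{-125 - 12} = \sqrt{-304} + \frac{501 + 48}{-137} = 4 i \sqrt{19} - \frac{549}{137} = - \frac{549}{137} + 4 i \sqrt{19}$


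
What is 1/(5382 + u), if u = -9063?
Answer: -1/3681 ≈ -0.00027167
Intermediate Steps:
1/(5382 + u) = 1/(5382 - 9063) = 1/(-3681) = -1/3681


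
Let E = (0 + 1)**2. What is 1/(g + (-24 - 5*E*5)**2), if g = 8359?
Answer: 1/10760 ≈ 9.2937e-5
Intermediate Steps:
E = 1 (E = 1**2 = 1)
1/(g + (-24 - 5*E*5)**2) = 1/(8359 + (-24 - 5*1*5)**2) = 1/(8359 + (-24 - 5*5)**2) = 1/(8359 + (-24 - 25)**2) = 1/(8359 + (-49)**2) = 1/(8359 + 2401) = 1/10760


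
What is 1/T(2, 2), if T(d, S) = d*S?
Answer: ¼ ≈ 0.25000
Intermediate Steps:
T(d, S) = S*d
1/T(2, 2) = 1/(2*2) = 1/4 = ¼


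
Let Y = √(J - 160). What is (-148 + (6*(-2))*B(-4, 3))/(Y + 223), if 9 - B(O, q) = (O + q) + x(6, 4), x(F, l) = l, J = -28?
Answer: -49060/49917 + 440*I*√47/49917 ≈ -0.98283 + 0.06043*I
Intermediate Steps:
Y = 2*I*√47 (Y = √(-28 - 160) = √(-188) = 2*I*√47 ≈ 13.711*I)
B(O, q) = 5 - O - q (B(O, q) = 9 - ((O + q) + 4) = 9 - (4 + O + q) = 9 + (-4 - O - q) = 5 - O - q)
(-148 + (6*(-2))*B(-4, 3))/(Y + 223) = (-148 + (6*(-2))*(5 - 1*(-4) - 1*3))/(2*I*√47 + 223) = (-148 - 12*(5 + 4 - 3))/(223 + 2*I*√47) = (-148 - 12*6)/(223 + 2*I*√47) = (-148 - 72)/(223 + 2*I*√47) = -220/(223 + 2*I*√47)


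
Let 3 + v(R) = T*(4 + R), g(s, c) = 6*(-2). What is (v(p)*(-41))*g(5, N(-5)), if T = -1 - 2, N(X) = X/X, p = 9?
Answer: -20664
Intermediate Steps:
N(X) = 1
g(s, c) = -12
T = -3
v(R) = -15 - 3*R (v(R) = -3 - 3*(4 + R) = -3 + (-12 - 3*R) = -15 - 3*R)
(v(p)*(-41))*g(5, N(-5)) = ((-15 - 3*9)*(-41))*(-12) = ((-15 - 27)*(-41))*(-12) = -42*(-41)*(-12) = 1722*(-12) = -20664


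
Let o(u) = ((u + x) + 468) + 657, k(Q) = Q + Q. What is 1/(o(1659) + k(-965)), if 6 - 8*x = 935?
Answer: 8/5903 ≈ 0.0013552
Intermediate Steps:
x = -929/8 (x = ¾ - ⅛*935 = ¾ - 935/8 = -929/8 ≈ -116.13)
k(Q) = 2*Q
o(u) = 8071/8 + u (o(u) = ((u - 929/8) + 468) + 657 = ((-929/8 + u) + 468) + 657 = (2815/8 + u) + 657 = 8071/8 + u)
1/(o(1659) + k(-965)) = 1/((8071/8 + 1659) + 2*(-965)) = 1/(21343/8 - 1930) = 1/(5903/8) = 8/5903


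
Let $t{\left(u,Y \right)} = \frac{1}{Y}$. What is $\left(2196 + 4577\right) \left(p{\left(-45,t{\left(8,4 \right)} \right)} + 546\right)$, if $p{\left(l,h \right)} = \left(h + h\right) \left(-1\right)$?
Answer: $\frac{7389343}{2} \approx 3.6947 \cdot 10^{6}$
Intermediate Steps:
$p{\left(l,h \right)} = - 2 h$ ($p{\left(l,h \right)} = 2 h \left(-1\right) = - 2 h$)
$\left(2196 + 4577\right) \left(p{\left(-45,t{\left(8,4 \right)} \right)} + 546\right) = \left(2196 + 4577\right) \left(- \frac{2}{4} + 546\right) = 6773 \left(\left(-2\right) \frac{1}{4} + 546\right) = 6773 \left(- \frac{1}{2} + 546\right) = 6773 \cdot \frac{1091}{2} = \frac{7389343}{2}$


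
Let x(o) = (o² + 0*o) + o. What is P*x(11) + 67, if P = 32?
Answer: 4291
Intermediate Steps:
x(o) = o + o² (x(o) = (o² + 0) + o = o² + o = o + o²)
P*x(11) + 67 = 32*(11*(1 + 11)) + 67 = 32*(11*12) + 67 = 32*132 + 67 = 4224 + 67 = 4291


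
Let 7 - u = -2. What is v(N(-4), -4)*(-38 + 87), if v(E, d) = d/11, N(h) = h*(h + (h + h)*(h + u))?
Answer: -196/11 ≈ -17.818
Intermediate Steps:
u = 9 (u = 7 - 1*(-2) = 7 + 2 = 9)
N(h) = h*(h + 2*h*(9 + h)) (N(h) = h*(h + (h + h)*(h + 9)) = h*(h + (2*h)*(9 + h)) = h*(h + 2*h*(9 + h)))
v(E, d) = d/11 (v(E, d) = d*(1/11) = d/11)
v(N(-4), -4)*(-38 + 87) = ((1/11)*(-4))*(-38 + 87) = -4/11*49 = -196/11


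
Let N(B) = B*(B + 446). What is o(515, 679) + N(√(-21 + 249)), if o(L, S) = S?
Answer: 907 + 892*√57 ≈ 7641.5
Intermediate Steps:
N(B) = B*(446 + B)
o(515, 679) + N(√(-21 + 249)) = 679 + √(-21 + 249)*(446 + √(-21 + 249)) = 679 + √228*(446 + √228) = 679 + (2*√57)*(446 + 2*√57) = 679 + 2*√57*(446 + 2*√57)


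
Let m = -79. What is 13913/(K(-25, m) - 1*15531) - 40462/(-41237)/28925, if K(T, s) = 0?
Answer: -16594522855103/18525069674475 ≈ -0.89579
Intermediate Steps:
13913/(K(-25, m) - 1*15531) - 40462/(-41237)/28925 = 13913/(0 - 1*15531) - 40462/(-41237)/28925 = 13913/(0 - 15531) - 40462*(-1/41237)*(1/28925) = 13913/(-15531) + (40462/41237)*(1/28925) = 13913*(-1/15531) + 40462/1192780225 = -13913/15531 + 40462/1192780225 = -16594522855103/18525069674475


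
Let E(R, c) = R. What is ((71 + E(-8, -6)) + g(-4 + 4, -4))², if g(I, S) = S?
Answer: 3481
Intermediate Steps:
((71 + E(-8, -6)) + g(-4 + 4, -4))² = ((71 - 8) - 4)² = (63 - 4)² = 59² = 3481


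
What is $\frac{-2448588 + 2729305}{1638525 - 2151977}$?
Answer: $- \frac{280717}{513452} \approx -0.54673$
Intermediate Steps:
$\frac{-2448588 + 2729305}{1638525 - 2151977} = \frac{280717}{-513452} = 280717 \left(- \frac{1}{513452}\right) = - \frac{280717}{513452}$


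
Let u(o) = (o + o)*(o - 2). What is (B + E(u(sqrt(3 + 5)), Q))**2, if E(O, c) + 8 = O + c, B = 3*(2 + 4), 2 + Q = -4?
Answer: 528 - 320*sqrt(2) ≈ 75.452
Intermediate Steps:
Q = -6 (Q = -2 - 4 = -6)
u(o) = 2*o*(-2 + o) (u(o) = (2*o)*(-2 + o) = 2*o*(-2 + o))
B = 18 (B = 3*6 = 18)
E(O, c) = -8 + O + c (E(O, c) = -8 + (O + c) = -8 + O + c)
(B + E(u(sqrt(3 + 5)), Q))**2 = (18 + (-8 + 2*sqrt(3 + 5)*(-2 + sqrt(3 + 5)) - 6))**2 = (18 + (-8 + 2*sqrt(8)*(-2 + sqrt(8)) - 6))**2 = (18 + (-8 + 2*(2*sqrt(2))*(-2 + 2*sqrt(2)) - 6))**2 = (18 + (-8 + 4*sqrt(2)*(-2 + 2*sqrt(2)) - 6))**2 = (18 + (-14 + 4*sqrt(2)*(-2 + 2*sqrt(2))))**2 = (4 + 4*sqrt(2)*(-2 + 2*sqrt(2)))**2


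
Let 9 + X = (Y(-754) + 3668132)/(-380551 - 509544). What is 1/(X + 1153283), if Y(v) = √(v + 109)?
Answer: 304566699818581770/351247601029923659799683 + 890095*I*√645/1053742803089770979399049 ≈ 8.671e-7 + 2.1453e-17*I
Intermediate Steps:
Y(v) = √(109 + v)
X = -11678987/890095 - I*√645/890095 (X = -9 + (√(109 - 754) + 3668132)/(-380551 - 509544) = -9 + (√(-645) + 3668132)/(-890095) = -9 + (I*√645 + 3668132)*(-1/890095) = -9 + (3668132 + I*√645)*(-1/890095) = -9 + (-3668132/890095 - I*√645/890095) = -11678987/890095 - I*√645/890095 ≈ -13.121 - 2.8533e-5*I)
1/(X + 1153283) = 1/((-11678987/890095 - I*√645/890095) + 1153283) = 1/(1026519752898/890095 - I*√645/890095)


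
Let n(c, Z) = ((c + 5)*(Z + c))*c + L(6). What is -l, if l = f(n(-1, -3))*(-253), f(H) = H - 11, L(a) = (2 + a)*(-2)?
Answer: -2783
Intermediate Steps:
L(a) = -4 - 2*a
n(c, Z) = -16 + c*(5 + c)*(Z + c) (n(c, Z) = ((c + 5)*(Z + c))*c + (-4 - 2*6) = ((5 + c)*(Z + c))*c + (-4 - 12) = c*(5 + c)*(Z + c) - 16 = -16 + c*(5 + c)*(Z + c))
f(H) = -11 + H
l = 2783 (l = (-11 + (-16 + (-1)**3 + 5*(-1)**2 - 3*(-1)**2 + 5*(-3)*(-1)))*(-253) = (-11 + (-16 - 1 + 5*1 - 3*1 + 15))*(-253) = (-11 + (-16 - 1 + 5 - 3 + 15))*(-253) = (-11 + 0)*(-253) = -11*(-253) = 2783)
-l = -1*2783 = -2783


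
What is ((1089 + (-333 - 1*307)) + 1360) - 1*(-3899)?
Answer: 5708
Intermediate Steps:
((1089 + (-333 - 1*307)) + 1360) - 1*(-3899) = ((1089 + (-333 - 307)) + 1360) + 3899 = ((1089 - 640) + 1360) + 3899 = (449 + 1360) + 3899 = 1809 + 3899 = 5708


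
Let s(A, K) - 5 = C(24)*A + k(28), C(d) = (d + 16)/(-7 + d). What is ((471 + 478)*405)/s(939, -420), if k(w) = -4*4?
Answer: 6533865/37373 ≈ 174.83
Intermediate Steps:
k(w) = -16
C(d) = (16 + d)/(-7 + d)
s(A, K) = -11 + 40*A/17 (s(A, K) = 5 + (((16 + 24)/(-7 + 24))*A - 16) = 5 + ((40/17)*A - 16) = 5 + (((1/17)*40)*A - 16) = 5 + (40*A/17 - 16) = 5 + (-16 + 40*A/17) = -11 + 40*A/17)
((471 + 478)*405)/s(939, -420) = ((471 + 478)*405)/(-11 + (40/17)*939) = (949*405)/(-11 + 37560/17) = 384345/(37373/17) = 384345*(17/37373) = 6533865/37373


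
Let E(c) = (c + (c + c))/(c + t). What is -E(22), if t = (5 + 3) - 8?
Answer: -3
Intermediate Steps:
t = 0 (t = 8 - 8 = 0)
E(c) = 3 (E(c) = (c + (c + c))/(c + 0) = (c + 2*c)/c = (3*c)/c = 3)
-E(22) = -1*3 = -3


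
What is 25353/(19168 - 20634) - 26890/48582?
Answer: -635560093/35610606 ≈ -17.848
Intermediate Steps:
25353/(19168 - 20634) - 26890/48582 = 25353/(-1466) - 26890*1/48582 = 25353*(-1/1466) - 13445/24291 = -25353/1466 - 13445/24291 = -635560093/35610606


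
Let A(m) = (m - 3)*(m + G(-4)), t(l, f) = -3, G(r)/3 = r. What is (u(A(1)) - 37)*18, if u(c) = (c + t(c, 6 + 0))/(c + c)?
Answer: -14481/22 ≈ -658.23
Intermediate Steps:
G(r) = 3*r
A(m) = (-12 + m)*(-3 + m) (A(m) = (m - 3)*(m + 3*(-4)) = (-3 + m)*(m - 12) = (-3 + m)*(-12 + m) = (-12 + m)*(-3 + m))
u(c) = (-3 + c)/(2*c) (u(c) = (c - 3)/(c + c) = (-3 + c)/((2*c)) = (-3 + c)*(1/(2*c)) = (-3 + c)/(2*c))
(u(A(1)) - 37)*18 = ((-3 + (36 + 1² - 15*1))/(2*(36 + 1² - 15*1)) - 37)*18 = ((-3 + (36 + 1 - 15))/(2*(36 + 1 - 15)) - 37)*18 = ((½)*(-3 + 22)/22 - 37)*18 = ((½)*(1/22)*19 - 37)*18 = (19/44 - 37)*18 = -1609/44*18 = -14481/22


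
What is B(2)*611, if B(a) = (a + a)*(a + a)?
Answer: 9776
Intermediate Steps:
B(a) = 4*a**2 (B(a) = (2*a)*(2*a) = 4*a**2)
B(2)*611 = (4*2**2)*611 = (4*4)*611 = 16*611 = 9776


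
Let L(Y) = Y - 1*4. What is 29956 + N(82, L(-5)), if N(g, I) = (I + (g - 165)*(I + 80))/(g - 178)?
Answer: 1440839/48 ≈ 30017.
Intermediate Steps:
L(Y) = -4 + Y (L(Y) = Y - 4 = -4 + Y)
N(g, I) = (I + (-165 + g)*(80 + I))/(-178 + g)
29956 + N(82, L(-5)) = 29956 + (-13200 - 164*(-4 - 5) + 80*82 + (-4 - 5)*82)/(-178 + 82) = 29956 + (-13200 - 164*(-9) + 6560 - 9*82)/(-96) = 29956 - (-13200 + 1476 + 6560 - 738)/96 = 29956 - 1/96*(-5902) = 29956 + 2951/48 = 1440839/48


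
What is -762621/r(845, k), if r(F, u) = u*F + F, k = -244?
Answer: 254207/68445 ≈ 3.7140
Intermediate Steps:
r(F, u) = F + F*u (r(F, u) = F*u + F = F + F*u)
-762621/r(845, k) = -762621*1/(845*(1 - 244)) = -762621/(845*(-243)) = -762621/(-205335) = -762621*(-1/205335) = 254207/68445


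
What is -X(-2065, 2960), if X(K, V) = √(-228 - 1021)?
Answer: -I*√1249 ≈ -35.341*I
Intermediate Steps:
X(K, V) = I*√1249 (X(K, V) = √(-1249) = I*√1249)
-X(-2065, 2960) = -I*√1249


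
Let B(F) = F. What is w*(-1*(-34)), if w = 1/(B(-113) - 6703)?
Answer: -17/3408 ≈ -0.0049883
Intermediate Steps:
w = -1/6816 (w = 1/(-113 - 6703) = 1/(-6816) = -1/6816 ≈ -0.00014671)
w*(-1*(-34)) = -(-1)*(-34)/6816 = -1/6816*34 = -17/3408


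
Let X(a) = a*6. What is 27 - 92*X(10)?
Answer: -5493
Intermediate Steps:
X(a) = 6*a
27 - 92*X(10) = 27 - 552*10 = 27 - 92*60 = 27 - 5520 = -5493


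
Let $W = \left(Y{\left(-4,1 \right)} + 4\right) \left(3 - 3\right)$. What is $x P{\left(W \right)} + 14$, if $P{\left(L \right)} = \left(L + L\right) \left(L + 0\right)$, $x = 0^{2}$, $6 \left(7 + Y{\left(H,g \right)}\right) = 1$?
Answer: $14$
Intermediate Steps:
$Y{\left(H,g \right)} = - \frac{41}{6}$ ($Y{\left(H,g \right)} = -7 + \frac{1}{6} \cdot 1 = -7 + \frac{1}{6} = - \frac{41}{6}$)
$W = 0$ ($W = \left(- \frac{41}{6} + 4\right) \left(3 - 3\right) = \left(- \frac{17}{6}\right) 0 = 0$)
$x = 0$
$P{\left(L \right)} = 2 L^{2}$ ($P{\left(L \right)} = 2 L L = 2 L^{2}$)
$x P{\left(W \right)} + 14 = 0 \cdot 2 \cdot 0^{2} + 14 = 0 \cdot 2 \cdot 0 + 14 = 0 \cdot 0 + 14 = 0 + 14 = 14$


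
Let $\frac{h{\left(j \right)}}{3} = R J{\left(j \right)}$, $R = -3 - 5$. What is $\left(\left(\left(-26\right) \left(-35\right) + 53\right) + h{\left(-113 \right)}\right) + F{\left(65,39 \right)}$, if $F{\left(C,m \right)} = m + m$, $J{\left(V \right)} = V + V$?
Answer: $6465$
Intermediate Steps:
$R = -8$ ($R = -3 - 5 = -8$)
$J{\left(V \right)} = 2 V$
$F{\left(C,m \right)} = 2 m$
$h{\left(j \right)} = - 48 j$ ($h{\left(j \right)} = 3 \left(- 8 \cdot 2 j\right) = 3 \left(- 16 j\right) = - 48 j$)
$\left(\left(\left(-26\right) \left(-35\right) + 53\right) + h{\left(-113 \right)}\right) + F{\left(65,39 \right)} = \left(\left(\left(-26\right) \left(-35\right) + 53\right) - -5424\right) + 2 \cdot 39 = \left(\left(910 + 53\right) + 5424\right) + 78 = \left(963 + 5424\right) + 78 = 6387 + 78 = 6465$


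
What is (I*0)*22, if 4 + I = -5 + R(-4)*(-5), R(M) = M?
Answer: 0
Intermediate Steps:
I = 11 (I = -4 + (-5 - 4*(-5)) = -4 + (-5 + 20) = -4 + 15 = 11)
(I*0)*22 = (11*0)*22 = 0*22 = 0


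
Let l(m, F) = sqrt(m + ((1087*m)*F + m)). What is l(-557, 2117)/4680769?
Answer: I*sqrt(1281757817)/4680769 ≈ 0.0076487*I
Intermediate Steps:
l(m, F) = sqrt(2*m + 1087*F*m) (l(m, F) = sqrt(m + (1087*F*m + m)) = sqrt(m + (m + 1087*F*m)) = sqrt(2*m + 1087*F*m))
l(-557, 2117)/4680769 = sqrt(-557*(2 + 1087*2117))/4680769 = sqrt(-557*(2 + 2301179))*(1/4680769) = sqrt(-557*2301181)*(1/4680769) = sqrt(-1281757817)*(1/4680769) = (I*sqrt(1281757817))*(1/4680769) = I*sqrt(1281757817)/4680769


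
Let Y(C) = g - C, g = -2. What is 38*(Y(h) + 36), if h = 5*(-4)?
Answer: 2052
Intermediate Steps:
h = -20
Y(C) = -2 - C
38*(Y(h) + 36) = 38*((-2 - 1*(-20)) + 36) = 38*((-2 + 20) + 36) = 38*(18 + 36) = 38*54 = 2052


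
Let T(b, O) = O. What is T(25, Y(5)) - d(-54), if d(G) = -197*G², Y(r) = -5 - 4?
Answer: 574443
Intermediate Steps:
Y(r) = -9
T(25, Y(5)) - d(-54) = -9 - (-197)*(-54)² = -9 - (-197)*2916 = -9 - 1*(-574452) = -9 + 574452 = 574443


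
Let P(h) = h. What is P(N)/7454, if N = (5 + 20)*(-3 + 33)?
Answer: 375/3727 ≈ 0.10062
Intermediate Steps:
N = 750 (N = 25*30 = 750)
P(N)/7454 = 750/7454 = 750*(1/7454) = 375/3727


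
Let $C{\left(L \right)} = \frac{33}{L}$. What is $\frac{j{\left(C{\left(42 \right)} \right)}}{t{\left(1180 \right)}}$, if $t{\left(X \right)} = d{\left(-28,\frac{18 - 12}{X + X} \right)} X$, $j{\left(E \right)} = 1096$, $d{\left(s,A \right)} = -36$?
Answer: $- \frac{137}{5310} \approx -0.0258$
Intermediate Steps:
$t{\left(X \right)} = - 36 X$
$\frac{j{\left(C{\left(42 \right)} \right)}}{t{\left(1180 \right)}} = \frac{1096}{\left(-36\right) 1180} = \frac{1096}{-42480} = 1096 \left(- \frac{1}{42480}\right) = - \frac{137}{5310}$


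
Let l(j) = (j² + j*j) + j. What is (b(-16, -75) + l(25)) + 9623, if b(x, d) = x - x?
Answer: 10898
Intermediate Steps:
b(x, d) = 0
l(j) = j + 2*j² (l(j) = (j² + j²) + j = 2*j² + j = j + 2*j²)
(b(-16, -75) + l(25)) + 9623 = (0 + 25*(1 + 2*25)) + 9623 = (0 + 25*(1 + 50)) + 9623 = (0 + 25*51) + 9623 = (0 + 1275) + 9623 = 1275 + 9623 = 10898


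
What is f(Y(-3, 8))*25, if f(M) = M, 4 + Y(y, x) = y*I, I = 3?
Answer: -325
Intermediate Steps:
Y(y, x) = -4 + 3*y (Y(y, x) = -4 + y*3 = -4 + 3*y)
f(Y(-3, 8))*25 = (-4 + 3*(-3))*25 = (-4 - 9)*25 = -13*25 = -325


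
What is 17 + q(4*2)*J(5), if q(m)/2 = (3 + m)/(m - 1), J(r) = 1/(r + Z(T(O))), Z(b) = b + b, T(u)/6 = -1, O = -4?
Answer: 811/49 ≈ 16.551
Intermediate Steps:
T(u) = -6 (T(u) = 6*(-1) = -6)
Z(b) = 2*b
J(r) = 1/(-12 + r) (J(r) = 1/(r + 2*(-6)) = 1/(r - 12) = 1/(-12 + r))
q(m) = 2*(3 + m)/(-1 + m) (q(m) = 2*((3 + m)/(m - 1)) = 2*((3 + m)/(-1 + m)) = 2*(3 + m)/(-1 + m))
17 + q(4*2)*J(5) = 17 + (2*(3 + 4*2)/(-1 + 4*2))/(-12 + 5) = 17 + (2*(3 + 8)/(-1 + 8))/(-7) = 17 + (2*11/7)*(-⅐) = 17 + (2*(⅐)*11)*(-⅐) = 17 + (22/7)*(-⅐) = 17 - 22/49 = 811/49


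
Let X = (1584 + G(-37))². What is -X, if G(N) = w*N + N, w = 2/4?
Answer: -9345249/4 ≈ -2.3363e+6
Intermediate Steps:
w = ½ (w = 2*(¼) = ½ ≈ 0.50000)
G(N) = 3*N/2 (G(N) = N/2 + N = 3*N/2)
X = 9345249/4 (X = (1584 + (3/2)*(-37))² = (1584 - 111/2)² = (3057/2)² = 9345249/4 ≈ 2.3363e+6)
-X = -1*9345249/4 = -9345249/4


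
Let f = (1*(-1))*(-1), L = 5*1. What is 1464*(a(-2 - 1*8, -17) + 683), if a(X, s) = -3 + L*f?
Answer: 1002840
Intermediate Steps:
L = 5
f = 1 (f = -1*(-1) = 1)
a(X, s) = 2 (a(X, s) = -3 + 5*1 = -3 + 5 = 2)
1464*(a(-2 - 1*8, -17) + 683) = 1464*(2 + 683) = 1464*685 = 1002840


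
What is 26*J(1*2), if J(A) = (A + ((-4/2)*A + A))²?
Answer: 0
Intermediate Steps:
J(A) = 0 (J(A) = (A + ((-4*½)*A + A))² = (A + (-2*A + A))² = (A - A)² = 0² = 0)
26*J(1*2) = 26*0 = 0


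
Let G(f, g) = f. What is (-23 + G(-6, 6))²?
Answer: 841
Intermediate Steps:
(-23 + G(-6, 6))² = (-23 - 6)² = (-29)² = 841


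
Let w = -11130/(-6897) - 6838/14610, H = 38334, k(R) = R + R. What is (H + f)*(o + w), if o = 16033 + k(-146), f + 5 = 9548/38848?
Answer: 1640252907792923619/2718420364 ≈ 6.0338e+8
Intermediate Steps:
f = -46173/9712 (f = -5 + 9548/38848 = -5 + 9548*(1/38848) = -5 + 2387/9712 = -46173/9712 ≈ -4.7542)
k(R) = 2*R
w = 19241269/16794195 (w = -11130*(-1/6897) - 6838*1/14610 = 3710/2299 - 3419/7305 = 19241269/16794195 ≈ 1.1457)
o = 15741 (o = 16033 + 2*(-146) = 16033 - 292 = 15741)
(H + f)*(o + w) = (38334 - 46173/9712)*(15741 + 19241269/16794195) = (372253635/9712)*(264376664764/16794195) = 1640252907792923619/2718420364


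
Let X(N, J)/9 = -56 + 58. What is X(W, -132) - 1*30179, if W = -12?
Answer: -30161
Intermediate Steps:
X(N, J) = 18 (X(N, J) = 9*(-56 + 58) = 9*2 = 18)
X(W, -132) - 1*30179 = 18 - 1*30179 = 18 - 30179 = -30161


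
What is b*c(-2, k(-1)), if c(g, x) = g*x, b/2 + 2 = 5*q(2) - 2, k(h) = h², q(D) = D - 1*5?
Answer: 76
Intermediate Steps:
q(D) = -5 + D (q(D) = D - 5 = -5 + D)
b = -38 (b = -4 + 2*(5*(-5 + 2) - 2) = -4 + 2*(5*(-3) - 2) = -4 + 2*(-15 - 2) = -4 + 2*(-17) = -4 - 34 = -38)
b*c(-2, k(-1)) = -(-76)*(-1)² = -(-76) = -38*(-2) = 76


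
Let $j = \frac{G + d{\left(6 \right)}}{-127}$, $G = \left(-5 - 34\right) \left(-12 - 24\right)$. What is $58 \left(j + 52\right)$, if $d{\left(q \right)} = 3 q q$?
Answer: $\frac{295336}{127} \approx 2325.5$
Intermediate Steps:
$d{\left(q \right)} = 3 q^{2}$
$G = 1404$ ($G = \left(-39\right) \left(-36\right) = 1404$)
$j = - \frac{1512}{127}$ ($j = \frac{1404 + 3 \cdot 6^{2}}{-127} = \left(1404 + 3 \cdot 36\right) \left(- \frac{1}{127}\right) = \left(1404 + 108\right) \left(- \frac{1}{127}\right) = 1512 \left(- \frac{1}{127}\right) = - \frac{1512}{127} \approx -11.906$)
$58 \left(j + 52\right) = 58 \left(- \frac{1512}{127} + 52\right) = 58 \cdot \frac{5092}{127} = \frac{295336}{127}$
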